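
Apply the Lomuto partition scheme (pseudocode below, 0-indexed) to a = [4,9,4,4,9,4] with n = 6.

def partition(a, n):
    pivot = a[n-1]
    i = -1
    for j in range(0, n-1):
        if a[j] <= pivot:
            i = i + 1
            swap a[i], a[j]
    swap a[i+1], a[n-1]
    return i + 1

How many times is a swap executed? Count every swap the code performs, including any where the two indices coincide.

4

pivot = a[5] = 4; i = -1
j=0: a[0]=4 ≤ 4 → i=0, swap a[0],a[0] (no change) → [4,9,4,4,9,4]
j=1: a[1]=9 > 4 → no swap
j=2: a[2]=4 ≤ 4 → i=1, swap a[1],a[2] → [4,4,9,4,9,4]
j=3: a[3]=4 ≤ 4 → i=2, swap a[2],a[3] → [4,4,4,9,9,4]
j=4: a[4]=9 > 4 → no swap
final swap a[3],a[5] → [4,4,4,4,9,9]; return 3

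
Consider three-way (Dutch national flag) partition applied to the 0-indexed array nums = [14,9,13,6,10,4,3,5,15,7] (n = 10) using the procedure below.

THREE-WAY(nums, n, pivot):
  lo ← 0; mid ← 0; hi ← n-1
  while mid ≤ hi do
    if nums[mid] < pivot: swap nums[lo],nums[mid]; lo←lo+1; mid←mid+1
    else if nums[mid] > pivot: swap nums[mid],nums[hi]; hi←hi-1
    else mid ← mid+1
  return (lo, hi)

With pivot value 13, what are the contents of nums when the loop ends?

pivot = 13; lo=0, mid=0, hi=9
nums[mid]=14>13: swap nums[0],nums[9]; hi=8 → [7,9,13,6,10,4,3,5,15,14]
nums[mid]=7<13: swap nums[0],nums[0]; lo=1,mid=1 → [7,9,13,6,10,4,3,5,15,14]
nums[mid]=9<13: swap nums[1],nums[1]; lo=2,mid=2 → [7,9,13,6,10,4,3,5,15,14]
nums[mid]=13=13: mid=3
nums[mid]=6<13: swap nums[2],nums[3]; lo=3,mid=4 → [7,9,6,13,10,4,3,5,15,14]
nums[mid]=10<13: swap nums[3],nums[4]; lo=4,mid=5 → [7,9,6,10,13,4,3,5,15,14]
nums[mid]=4<13: swap nums[4],nums[5]; lo=5,mid=6 → [7,9,6,10,4,13,3,5,15,14]
nums[mid]=3<13: swap nums[5],nums[6]; lo=6,mid=7 → [7,9,6,10,4,3,13,5,15,14]
nums[mid]=5<13: swap nums[6],nums[7]; lo=7,mid=8 → [7,9,6,10,4,3,5,13,15,14]
nums[mid]=15>13: swap nums[8],nums[8]; hi=7 → [7,9,6,10,4,3,5,13,15,14]
end: lo=7, hi=7; nums = [7,9,6,10,4,3,5,13,15,14]

[7,9,6,10,4,3,5,13,15,14]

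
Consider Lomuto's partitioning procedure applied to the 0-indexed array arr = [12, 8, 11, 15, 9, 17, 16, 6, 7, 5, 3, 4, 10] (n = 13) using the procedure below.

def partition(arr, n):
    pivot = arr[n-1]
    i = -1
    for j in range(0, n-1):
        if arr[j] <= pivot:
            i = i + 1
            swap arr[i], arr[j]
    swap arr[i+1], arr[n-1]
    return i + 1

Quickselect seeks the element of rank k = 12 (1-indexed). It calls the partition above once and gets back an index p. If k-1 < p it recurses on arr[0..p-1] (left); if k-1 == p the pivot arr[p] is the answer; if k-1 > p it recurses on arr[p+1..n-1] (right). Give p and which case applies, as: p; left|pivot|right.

pivot = arr[12] = 10; i = -1
j=0: arr[0]=12 > 10 → no swap
j=1: arr[1]=8 ≤ 10 → i=0, swap arr[0],arr[1] → [8, 12, 11, 15, 9, 17, 16, 6, 7, 5, 3, 4, 10]
j=2: arr[2]=11 > 10 → no swap
j=3: arr[3]=15 > 10 → no swap
j=4: arr[4]=9 ≤ 10 → i=1, swap arr[1],arr[4] → [8, 9, 11, 15, 12, 17, 16, 6, 7, 5, 3, 4, 10]
j=5: arr[5]=17 > 10 → no swap
j=6: arr[6]=16 > 10 → no swap
j=7: arr[7]=6 ≤ 10 → i=2, swap arr[2],arr[7] → [8, 9, 6, 15, 12, 17, 16, 11, 7, 5, 3, 4, 10]
j=8: arr[8]=7 ≤ 10 → i=3, swap arr[3],arr[8] → [8, 9, 6, 7, 12, 17, 16, 11, 15, 5, 3, 4, 10]
j=9: arr[9]=5 ≤ 10 → i=4, swap arr[4],arr[9] → [8, 9, 6, 7, 5, 17, 16, 11, 15, 12, 3, 4, 10]
j=10: arr[10]=3 ≤ 10 → i=5, swap arr[5],arr[10] → [8, 9, 6, 7, 5, 3, 16, 11, 15, 12, 17, 4, 10]
j=11: arr[11]=4 ≤ 10 → i=6, swap arr[6],arr[11] → [8, 9, 6, 7, 5, 3, 4, 11, 15, 12, 17, 16, 10]
final swap arr[7],arr[12] → [8, 9, 6, 7, 5, 3, 4, 10, 15, 12, 17, 16, 11]; return 7
p = 7; k-1 = 11 > 7 ⇒ right

7; right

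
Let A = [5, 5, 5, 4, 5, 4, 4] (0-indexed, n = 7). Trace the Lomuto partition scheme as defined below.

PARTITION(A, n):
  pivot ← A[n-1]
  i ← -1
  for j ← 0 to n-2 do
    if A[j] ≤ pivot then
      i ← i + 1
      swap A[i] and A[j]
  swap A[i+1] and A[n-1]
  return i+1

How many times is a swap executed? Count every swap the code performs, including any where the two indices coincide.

3

pivot = A[6] = 4; i = -1
j=0: A[0]=5 > 4 → no swap
j=1: A[1]=5 > 4 → no swap
j=2: A[2]=5 > 4 → no swap
j=3: A[3]=4 ≤ 4 → i=0, swap A[0],A[3] → [4, 5, 5, 5, 5, 4, 4]
j=4: A[4]=5 > 4 → no swap
j=5: A[5]=4 ≤ 4 → i=1, swap A[1],A[5] → [4, 4, 5, 5, 5, 5, 4]
final swap A[2],A[6] → [4, 4, 4, 5, 5, 5, 5]; return 2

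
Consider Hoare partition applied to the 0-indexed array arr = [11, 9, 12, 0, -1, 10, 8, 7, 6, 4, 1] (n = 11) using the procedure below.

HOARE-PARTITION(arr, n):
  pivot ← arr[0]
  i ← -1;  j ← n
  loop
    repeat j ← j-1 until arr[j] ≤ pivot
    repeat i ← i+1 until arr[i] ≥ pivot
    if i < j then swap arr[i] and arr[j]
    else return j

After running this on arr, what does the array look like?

pivot = arr[0] = 11; i = -1, j = 11
j→10 (arr[10]=1≤11), i→0 (arr[0]=11≥11); i<j, swap → [1, 9, 12, 0, -1, 10, 8, 7, 6, 4, 11]
j→9 (arr[9]=4≤11), i→2 (arr[2]=12≥11); i<j, swap → [1, 9, 4, 0, -1, 10, 8, 7, 6, 12, 11]
j→8, i→9; i≥j, return j=8. arr = [1, 9, 4, 0, -1, 10, 8, 7, 6, 12, 11]

[1, 9, 4, 0, -1, 10, 8, 7, 6, 12, 11]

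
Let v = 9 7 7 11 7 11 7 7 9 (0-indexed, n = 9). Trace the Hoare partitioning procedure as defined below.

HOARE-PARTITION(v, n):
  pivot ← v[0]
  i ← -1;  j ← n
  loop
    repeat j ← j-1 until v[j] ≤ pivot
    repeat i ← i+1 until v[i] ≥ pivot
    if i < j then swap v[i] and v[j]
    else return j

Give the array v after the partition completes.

pivot=9
j stops at 8 (9), i stops at 0 (9); swap ⇒ 9 7 7 11 7 11 7 7 9
j stops at 7 (7), i stops at 3 (11); swap ⇒ 9 7 7 7 7 11 7 11 9
j stops at 6 (7), i stops at 5 (11); swap ⇒ 9 7 7 7 7 7 11 11 9
j stops at 5, i stops at 6; i≥j ⇒ return 5. v=9 7 7 7 7 7 11 11 9

9 7 7 7 7 7 11 11 9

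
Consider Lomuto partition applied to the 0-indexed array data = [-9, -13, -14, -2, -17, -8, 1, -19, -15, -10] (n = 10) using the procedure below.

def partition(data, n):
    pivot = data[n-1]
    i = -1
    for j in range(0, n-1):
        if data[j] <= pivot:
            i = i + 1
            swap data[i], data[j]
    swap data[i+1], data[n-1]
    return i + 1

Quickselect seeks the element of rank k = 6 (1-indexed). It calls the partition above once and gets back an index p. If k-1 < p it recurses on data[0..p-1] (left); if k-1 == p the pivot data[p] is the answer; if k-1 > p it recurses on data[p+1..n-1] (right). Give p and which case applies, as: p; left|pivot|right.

5; pivot

pivot = data[9] = -10; i = -1
j=0: data[0]=-9 > -10 → no swap
j=1: data[1]=-13 ≤ -10 → i=0, swap data[0],data[1] → [-13, -9, -14, -2, -17, -8, 1, -19, -15, -10]
j=2: data[2]=-14 ≤ -10 → i=1, swap data[1],data[2] → [-13, -14, -9, -2, -17, -8, 1, -19, -15, -10]
j=3: data[3]=-2 > -10 → no swap
j=4: data[4]=-17 ≤ -10 → i=2, swap data[2],data[4] → [-13, -14, -17, -2, -9, -8, 1, -19, -15, -10]
j=5: data[5]=-8 > -10 → no swap
j=6: data[6]=1 > -10 → no swap
j=7: data[7]=-19 ≤ -10 → i=3, swap data[3],data[7] → [-13, -14, -17, -19, -9, -8, 1, -2, -15, -10]
j=8: data[8]=-15 ≤ -10 → i=4, swap data[4],data[8] → [-13, -14, -17, -19, -15, -8, 1, -2, -9, -10]
final swap data[5],data[9] → [-13, -14, -17, -19, -15, -10, 1, -2, -9, -8]; return 5
p = 5; k-1 = 5 == 5 ⇒ pivot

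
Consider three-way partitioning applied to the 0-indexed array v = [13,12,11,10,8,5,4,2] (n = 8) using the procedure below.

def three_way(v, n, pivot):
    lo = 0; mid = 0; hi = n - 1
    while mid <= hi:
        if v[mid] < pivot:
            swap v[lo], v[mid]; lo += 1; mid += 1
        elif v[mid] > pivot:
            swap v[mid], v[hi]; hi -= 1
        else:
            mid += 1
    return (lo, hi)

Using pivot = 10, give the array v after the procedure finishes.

[2,4,5,8,10,11,12,13]

pivot = 10; lo=0, mid=0, hi=7
v[mid]=13>10: swap v[0],v[7]; hi=6 → [2,12,11,10,8,5,4,13]
v[mid]=2<10: swap v[0],v[0]; lo=1,mid=1 → [2,12,11,10,8,5,4,13]
v[mid]=12>10: swap v[1],v[6]; hi=5 → [2,4,11,10,8,5,12,13]
v[mid]=4<10: swap v[1],v[1]; lo=2,mid=2 → [2,4,11,10,8,5,12,13]
v[mid]=11>10: swap v[2],v[5]; hi=4 → [2,4,5,10,8,11,12,13]
v[mid]=5<10: swap v[2],v[2]; lo=3,mid=3 → [2,4,5,10,8,11,12,13]
v[mid]=10=10: mid=4
v[mid]=8<10: swap v[3],v[4]; lo=4,mid=5 → [2,4,5,8,10,11,12,13]
end: lo=4, hi=4; v = [2,4,5,8,10,11,12,13]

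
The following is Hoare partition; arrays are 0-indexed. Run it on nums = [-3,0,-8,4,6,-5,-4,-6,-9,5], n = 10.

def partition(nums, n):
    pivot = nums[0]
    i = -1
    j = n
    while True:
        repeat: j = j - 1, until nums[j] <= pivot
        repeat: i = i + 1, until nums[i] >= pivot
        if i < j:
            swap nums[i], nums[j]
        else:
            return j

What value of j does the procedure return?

pivot=-3
j stops at 8 (-9), i stops at 0 (-3); swap ⇒ [-9,0,-8,4,6,-5,-4,-6,-3,5]
j stops at 7 (-6), i stops at 1 (0); swap ⇒ [-9,-6,-8,4,6,-5,-4,0,-3,5]
j stops at 6 (-4), i stops at 3 (4); swap ⇒ [-9,-6,-8,-4,6,-5,4,0,-3,5]
j stops at 5 (-5), i stops at 4 (6); swap ⇒ [-9,-6,-8,-4,-5,6,4,0,-3,5]
j stops at 4, i stops at 5; i≥j ⇒ return 4. nums=[-9,-6,-8,-4,-5,6,4,0,-3,5]

4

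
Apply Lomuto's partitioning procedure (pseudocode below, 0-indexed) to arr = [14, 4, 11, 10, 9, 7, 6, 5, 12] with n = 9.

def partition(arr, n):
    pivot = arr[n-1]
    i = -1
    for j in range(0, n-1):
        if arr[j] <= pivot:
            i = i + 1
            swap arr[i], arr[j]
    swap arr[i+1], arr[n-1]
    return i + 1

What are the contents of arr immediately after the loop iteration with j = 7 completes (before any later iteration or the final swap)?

pivot=12, i=-1
j=0: 14>12, skip
j=1: 4≤12, i=0, swap(0,1) ⇒ [4, 14, 11, 10, 9, 7, 6, 5, 12]
j=2: 11≤12, i=1, swap(1,2) ⇒ [4, 11, 14, 10, 9, 7, 6, 5, 12]
j=3: 10≤12, i=2, swap(2,3) ⇒ [4, 11, 10, 14, 9, 7, 6, 5, 12]
j=4: 9≤12, i=3, swap(3,4) ⇒ [4, 11, 10, 9, 14, 7, 6, 5, 12]
j=5: 7≤12, i=4, swap(4,5) ⇒ [4, 11, 10, 9, 7, 14, 6, 5, 12]
j=6: 6≤12, i=5, swap(5,6) ⇒ [4, 11, 10, 9, 7, 6, 14, 5, 12]
j=7: 5≤12, i=6, swap(6,7) ⇒ [4, 11, 10, 9, 7, 6, 5, 14, 12]
(after j=7) arr = [4, 11, 10, 9, 7, 6, 5, 14, 12]

[4, 11, 10, 9, 7, 6, 5, 14, 12]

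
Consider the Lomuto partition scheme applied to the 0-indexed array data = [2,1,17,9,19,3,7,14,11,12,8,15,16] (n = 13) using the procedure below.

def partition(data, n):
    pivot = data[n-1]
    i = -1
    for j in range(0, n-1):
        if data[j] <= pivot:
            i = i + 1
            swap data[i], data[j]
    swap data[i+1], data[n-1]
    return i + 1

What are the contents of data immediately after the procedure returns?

[2,1,9,3,7,14,11,12,8,15,16,17,19]

pivot=16, i=-1
j=0: 2≤16, i=0, swap(0,0) ⇒ [2,1,17,9,19,3,7,14,11,12,8,15,16]
j=1: 1≤16, i=1, swap(1,1) ⇒ [2,1,17,9,19,3,7,14,11,12,8,15,16]
j=2: 17>16, skip
j=3: 9≤16, i=2, swap(2,3) ⇒ [2,1,9,17,19,3,7,14,11,12,8,15,16]
j=4: 19>16, skip
j=5: 3≤16, i=3, swap(3,5) ⇒ [2,1,9,3,19,17,7,14,11,12,8,15,16]
j=6: 7≤16, i=4, swap(4,6) ⇒ [2,1,9,3,7,17,19,14,11,12,8,15,16]
j=7: 14≤16, i=5, swap(5,7) ⇒ [2,1,9,3,7,14,19,17,11,12,8,15,16]
j=8: 11≤16, i=6, swap(6,8) ⇒ [2,1,9,3,7,14,11,17,19,12,8,15,16]
j=9: 12≤16, i=7, swap(7,9) ⇒ [2,1,9,3,7,14,11,12,19,17,8,15,16]
j=10: 8≤16, i=8, swap(8,10) ⇒ [2,1,9,3,7,14,11,12,8,17,19,15,16]
j=11: 15≤16, i=9, swap(9,11) ⇒ [2,1,9,3,7,14,11,12,8,15,19,17,16]
swap(10,12) ⇒ [2,1,9,3,7,14,11,12,8,15,16,17,19]; return 10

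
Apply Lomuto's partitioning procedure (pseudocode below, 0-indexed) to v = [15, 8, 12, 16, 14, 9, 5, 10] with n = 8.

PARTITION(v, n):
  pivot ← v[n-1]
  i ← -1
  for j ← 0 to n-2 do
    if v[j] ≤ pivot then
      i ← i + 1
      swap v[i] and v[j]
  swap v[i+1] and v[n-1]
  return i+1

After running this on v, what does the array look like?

pivot = v[7] = 10; i = -1
j=0: v[0]=15 > 10 → no swap
j=1: v[1]=8 ≤ 10 → i=0, swap v[0],v[1] → [8, 15, 12, 16, 14, 9, 5, 10]
j=2: v[2]=12 > 10 → no swap
j=3: v[3]=16 > 10 → no swap
j=4: v[4]=14 > 10 → no swap
j=5: v[5]=9 ≤ 10 → i=1, swap v[1],v[5] → [8, 9, 12, 16, 14, 15, 5, 10]
j=6: v[6]=5 ≤ 10 → i=2, swap v[2],v[6] → [8, 9, 5, 16, 14, 15, 12, 10]
final swap v[3],v[7] → [8, 9, 5, 10, 14, 15, 12, 16]; return 3

[8, 9, 5, 10, 14, 15, 12, 16]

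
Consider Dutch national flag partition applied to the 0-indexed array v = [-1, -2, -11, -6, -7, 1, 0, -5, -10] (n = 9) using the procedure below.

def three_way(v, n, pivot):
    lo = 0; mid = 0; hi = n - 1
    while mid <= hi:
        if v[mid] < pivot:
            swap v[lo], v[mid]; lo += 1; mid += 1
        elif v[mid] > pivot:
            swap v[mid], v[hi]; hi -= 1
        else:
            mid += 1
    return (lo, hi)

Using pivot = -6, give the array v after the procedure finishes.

pivot = -6; lo=0, mid=0, hi=8
v[mid]=-1>-6: swap v[0],v[8]; hi=7 → [-10, -2, -11, -6, -7, 1, 0, -5, -1]
v[mid]=-10<-6: swap v[0],v[0]; lo=1,mid=1 → [-10, -2, -11, -6, -7, 1, 0, -5, -1]
v[mid]=-2>-6: swap v[1],v[7]; hi=6 → [-10, -5, -11, -6, -7, 1, 0, -2, -1]
v[mid]=-5>-6: swap v[1],v[6]; hi=5 → [-10, 0, -11, -6, -7, 1, -5, -2, -1]
v[mid]=0>-6: swap v[1],v[5]; hi=4 → [-10, 1, -11, -6, -7, 0, -5, -2, -1]
v[mid]=1>-6: swap v[1],v[4]; hi=3 → [-10, -7, -11, -6, 1, 0, -5, -2, -1]
v[mid]=-7<-6: swap v[1],v[1]; lo=2,mid=2 → [-10, -7, -11, -6, 1, 0, -5, -2, -1]
v[mid]=-11<-6: swap v[2],v[2]; lo=3,mid=3 → [-10, -7, -11, -6, 1, 0, -5, -2, -1]
v[mid]=-6=-6: mid=4
end: lo=3, hi=3; v = [-10, -7, -11, -6, 1, 0, -5, -2, -1]

[-10, -7, -11, -6, 1, 0, -5, -2, -1]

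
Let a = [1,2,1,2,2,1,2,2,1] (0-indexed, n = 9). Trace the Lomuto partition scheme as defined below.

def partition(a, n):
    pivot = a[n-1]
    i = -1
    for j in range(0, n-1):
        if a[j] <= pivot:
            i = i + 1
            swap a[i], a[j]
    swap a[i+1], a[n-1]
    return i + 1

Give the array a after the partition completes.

pivot = a[8] = 1; i = -1
j=0: a[0]=1 ≤ 1 → i=0, swap a[0],a[0] (no change) → [1,2,1,2,2,1,2,2,1]
j=1: a[1]=2 > 1 → no swap
j=2: a[2]=1 ≤ 1 → i=1, swap a[1],a[2] → [1,1,2,2,2,1,2,2,1]
j=3: a[3]=2 > 1 → no swap
j=4: a[4]=2 > 1 → no swap
j=5: a[5]=1 ≤ 1 → i=2, swap a[2],a[5] → [1,1,1,2,2,2,2,2,1]
j=6: a[6]=2 > 1 → no swap
j=7: a[7]=2 > 1 → no swap
final swap a[3],a[8] → [1,1,1,1,2,2,2,2,2]; return 3

[1,1,1,1,2,2,2,2,2]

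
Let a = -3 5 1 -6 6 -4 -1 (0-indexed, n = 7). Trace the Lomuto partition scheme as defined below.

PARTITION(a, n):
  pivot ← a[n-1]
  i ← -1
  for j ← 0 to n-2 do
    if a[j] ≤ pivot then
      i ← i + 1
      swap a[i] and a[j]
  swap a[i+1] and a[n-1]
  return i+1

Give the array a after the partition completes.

pivot = a[6] = -1; i = -1
j=0: a[0]=-3 ≤ -1 → i=0, swap a[0],a[0] (no change) → -3 5 1 -6 6 -4 -1
j=1: a[1]=5 > -1 → no swap
j=2: a[2]=1 > -1 → no swap
j=3: a[3]=-6 ≤ -1 → i=1, swap a[1],a[3] → -3 -6 1 5 6 -4 -1
j=4: a[4]=6 > -1 → no swap
j=5: a[5]=-4 ≤ -1 → i=2, swap a[2],a[5] → -3 -6 -4 5 6 1 -1
final swap a[3],a[6] → -3 -6 -4 -1 6 1 5; return 3

-3 -6 -4 -1 6 1 5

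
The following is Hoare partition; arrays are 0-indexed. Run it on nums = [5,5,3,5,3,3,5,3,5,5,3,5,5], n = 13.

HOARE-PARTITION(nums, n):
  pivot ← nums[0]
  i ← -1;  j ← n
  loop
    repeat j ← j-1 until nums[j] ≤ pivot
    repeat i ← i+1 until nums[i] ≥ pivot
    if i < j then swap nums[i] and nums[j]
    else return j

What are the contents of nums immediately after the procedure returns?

[5,5,3,3,3,3,5,3,5,5,5,5,5]

pivot = nums[0] = 5; i = -1, j = 13
j→12 (nums[12]=5≤5), i→0 (nums[0]=5≥5); i<j, swap → [5,5,3,5,3,3,5,3,5,5,3,5,5]
j→11 (nums[11]=5≤5), i→1 (nums[1]=5≥5); i<j, swap → [5,5,3,5,3,3,5,3,5,5,3,5,5]
j→10 (nums[10]=3≤5), i→3 (nums[3]=5≥5); i<j, swap → [5,5,3,3,3,3,5,3,5,5,5,5,5]
j→9 (nums[9]=5≤5), i→6 (nums[6]=5≥5); i<j, swap → [5,5,3,3,3,3,5,3,5,5,5,5,5]
j→8, i→8; i≥j, return j=8. nums = [5,5,3,3,3,3,5,3,5,5,5,5,5]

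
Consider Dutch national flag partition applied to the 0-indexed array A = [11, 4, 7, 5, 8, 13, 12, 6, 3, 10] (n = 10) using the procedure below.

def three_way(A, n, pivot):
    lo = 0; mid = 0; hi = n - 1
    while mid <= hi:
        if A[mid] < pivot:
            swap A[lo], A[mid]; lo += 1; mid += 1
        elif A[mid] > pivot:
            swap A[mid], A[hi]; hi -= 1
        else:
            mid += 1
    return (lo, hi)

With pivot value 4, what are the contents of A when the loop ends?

lo=0 mid=0 hi=9
11>4: swap(0,9), hi=8 ⇒ [10, 4, 7, 5, 8, 13, 12, 6, 3, 11]
10>4: swap(0,8), hi=7 ⇒ [3, 4, 7, 5, 8, 13, 12, 6, 10, 11]
3<4: swap(0,0), lo=1 mid=1 ⇒ [3, 4, 7, 5, 8, 13, 12, 6, 10, 11]
4=4: mid=2
7>4: swap(2,7), hi=6 ⇒ [3, 4, 6, 5, 8, 13, 12, 7, 10, 11]
6>4: swap(2,6), hi=5 ⇒ [3, 4, 12, 5, 8, 13, 6, 7, 10, 11]
12>4: swap(2,5), hi=4 ⇒ [3, 4, 13, 5, 8, 12, 6, 7, 10, 11]
13>4: swap(2,4), hi=3 ⇒ [3, 4, 8, 5, 13, 12, 6, 7, 10, 11]
8>4: swap(2,3), hi=2 ⇒ [3, 4, 5, 8, 13, 12, 6, 7, 10, 11]
5>4: swap(2,2), hi=1 ⇒ [3, 4, 5, 8, 13, 12, 6, 7, 10, 11]
done. lo=1 hi=1; A=[3, 4, 5, 8, 13, 12, 6, 7, 10, 11]

[3, 4, 5, 8, 13, 12, 6, 7, 10, 11]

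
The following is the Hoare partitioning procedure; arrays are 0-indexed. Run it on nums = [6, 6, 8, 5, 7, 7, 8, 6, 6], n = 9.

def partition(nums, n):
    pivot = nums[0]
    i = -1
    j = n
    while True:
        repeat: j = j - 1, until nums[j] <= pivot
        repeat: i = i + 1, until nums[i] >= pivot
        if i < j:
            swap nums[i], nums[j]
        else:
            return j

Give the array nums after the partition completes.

pivot = nums[0] = 6; i = -1, j = 9
j→8 (nums[8]=6≤6), i→0 (nums[0]=6≥6); i<j, swap → [6, 6, 8, 5, 7, 7, 8, 6, 6]
j→7 (nums[7]=6≤6), i→1 (nums[1]=6≥6); i<j, swap → [6, 6, 8, 5, 7, 7, 8, 6, 6]
j→3 (nums[3]=5≤6), i→2 (nums[2]=8≥6); i<j, swap → [6, 6, 5, 8, 7, 7, 8, 6, 6]
j→2, i→3; i≥j, return j=2. nums = [6, 6, 5, 8, 7, 7, 8, 6, 6]

[6, 6, 5, 8, 7, 7, 8, 6, 6]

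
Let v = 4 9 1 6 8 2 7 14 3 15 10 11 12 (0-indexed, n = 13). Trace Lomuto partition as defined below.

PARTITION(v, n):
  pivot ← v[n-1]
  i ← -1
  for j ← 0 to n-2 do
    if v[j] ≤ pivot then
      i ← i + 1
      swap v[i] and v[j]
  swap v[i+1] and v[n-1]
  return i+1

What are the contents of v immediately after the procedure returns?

4 9 1 6 8 2 7 3 10 11 12 15 14

pivot=12, i=-1
j=0: 4≤12, i=0, swap(0,0) ⇒ 4 9 1 6 8 2 7 14 3 15 10 11 12
j=1: 9≤12, i=1, swap(1,1) ⇒ 4 9 1 6 8 2 7 14 3 15 10 11 12
j=2: 1≤12, i=2, swap(2,2) ⇒ 4 9 1 6 8 2 7 14 3 15 10 11 12
j=3: 6≤12, i=3, swap(3,3) ⇒ 4 9 1 6 8 2 7 14 3 15 10 11 12
j=4: 8≤12, i=4, swap(4,4) ⇒ 4 9 1 6 8 2 7 14 3 15 10 11 12
j=5: 2≤12, i=5, swap(5,5) ⇒ 4 9 1 6 8 2 7 14 3 15 10 11 12
j=6: 7≤12, i=6, swap(6,6) ⇒ 4 9 1 6 8 2 7 14 3 15 10 11 12
j=7: 14>12, skip
j=8: 3≤12, i=7, swap(7,8) ⇒ 4 9 1 6 8 2 7 3 14 15 10 11 12
j=9: 15>12, skip
j=10: 10≤12, i=8, swap(8,10) ⇒ 4 9 1 6 8 2 7 3 10 15 14 11 12
j=11: 11≤12, i=9, swap(9,11) ⇒ 4 9 1 6 8 2 7 3 10 11 14 15 12
swap(10,12) ⇒ 4 9 1 6 8 2 7 3 10 11 12 15 14; return 10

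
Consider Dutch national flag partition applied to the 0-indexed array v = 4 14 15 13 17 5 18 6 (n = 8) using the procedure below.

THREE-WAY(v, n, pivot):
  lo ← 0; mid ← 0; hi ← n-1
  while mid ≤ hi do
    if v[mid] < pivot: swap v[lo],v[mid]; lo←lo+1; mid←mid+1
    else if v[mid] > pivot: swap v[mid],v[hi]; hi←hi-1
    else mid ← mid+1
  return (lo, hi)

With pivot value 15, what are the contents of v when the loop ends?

4 14 13 6 5 15 18 17

pivot = 15; lo=0, mid=0, hi=7
v[mid]=4<15: swap v[0],v[0]; lo=1,mid=1 → 4 14 15 13 17 5 18 6
v[mid]=14<15: swap v[1],v[1]; lo=2,mid=2 → 4 14 15 13 17 5 18 6
v[mid]=15=15: mid=3
v[mid]=13<15: swap v[2],v[3]; lo=3,mid=4 → 4 14 13 15 17 5 18 6
v[mid]=17>15: swap v[4],v[7]; hi=6 → 4 14 13 15 6 5 18 17
v[mid]=6<15: swap v[3],v[4]; lo=4,mid=5 → 4 14 13 6 15 5 18 17
v[mid]=5<15: swap v[4],v[5]; lo=5,mid=6 → 4 14 13 6 5 15 18 17
v[mid]=18>15: swap v[6],v[6]; hi=5 → 4 14 13 6 5 15 18 17
end: lo=5, hi=5; v = 4 14 13 6 5 15 18 17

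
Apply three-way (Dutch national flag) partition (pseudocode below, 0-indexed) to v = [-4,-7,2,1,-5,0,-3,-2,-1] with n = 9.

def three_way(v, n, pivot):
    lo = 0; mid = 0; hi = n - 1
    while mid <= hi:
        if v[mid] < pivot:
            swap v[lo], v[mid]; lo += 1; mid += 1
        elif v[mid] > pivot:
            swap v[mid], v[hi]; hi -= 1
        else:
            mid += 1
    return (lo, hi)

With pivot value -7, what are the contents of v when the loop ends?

[-7,2,1,-5,0,-3,-2,-1,-4]

pivot = -7; lo=0, mid=0, hi=8
v[mid]=-4>-7: swap v[0],v[8]; hi=7 → [-1,-7,2,1,-5,0,-3,-2,-4]
v[mid]=-1>-7: swap v[0],v[7]; hi=6 → [-2,-7,2,1,-5,0,-3,-1,-4]
v[mid]=-2>-7: swap v[0],v[6]; hi=5 → [-3,-7,2,1,-5,0,-2,-1,-4]
v[mid]=-3>-7: swap v[0],v[5]; hi=4 → [0,-7,2,1,-5,-3,-2,-1,-4]
v[mid]=0>-7: swap v[0],v[4]; hi=3 → [-5,-7,2,1,0,-3,-2,-1,-4]
v[mid]=-5>-7: swap v[0],v[3]; hi=2 → [1,-7,2,-5,0,-3,-2,-1,-4]
v[mid]=1>-7: swap v[0],v[2]; hi=1 → [2,-7,1,-5,0,-3,-2,-1,-4]
v[mid]=2>-7: swap v[0],v[1]; hi=0 → [-7,2,1,-5,0,-3,-2,-1,-4]
v[mid]=-7=-7: mid=1
end: lo=0, hi=0; v = [-7,2,1,-5,0,-3,-2,-1,-4]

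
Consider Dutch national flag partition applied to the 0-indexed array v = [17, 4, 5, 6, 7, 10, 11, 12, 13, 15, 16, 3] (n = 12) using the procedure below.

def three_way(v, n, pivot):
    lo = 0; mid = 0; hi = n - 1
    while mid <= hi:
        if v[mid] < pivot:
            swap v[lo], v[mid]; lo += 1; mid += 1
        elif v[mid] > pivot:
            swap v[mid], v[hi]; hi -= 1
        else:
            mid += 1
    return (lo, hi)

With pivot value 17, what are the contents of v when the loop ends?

[4, 5, 6, 7, 10, 11, 12, 13, 15, 16, 3, 17]

pivot = 17; lo=0, mid=0, hi=11
v[mid]=17=17: mid=1
v[mid]=4<17: swap v[0],v[1]; lo=1,mid=2 → [4, 17, 5, 6, 7, 10, 11, 12, 13, 15, 16, 3]
v[mid]=5<17: swap v[1],v[2]; lo=2,mid=3 → [4, 5, 17, 6, 7, 10, 11, 12, 13, 15, 16, 3]
v[mid]=6<17: swap v[2],v[3]; lo=3,mid=4 → [4, 5, 6, 17, 7, 10, 11, 12, 13, 15, 16, 3]
v[mid]=7<17: swap v[3],v[4]; lo=4,mid=5 → [4, 5, 6, 7, 17, 10, 11, 12, 13, 15, 16, 3]
v[mid]=10<17: swap v[4],v[5]; lo=5,mid=6 → [4, 5, 6, 7, 10, 17, 11, 12, 13, 15, 16, 3]
v[mid]=11<17: swap v[5],v[6]; lo=6,mid=7 → [4, 5, 6, 7, 10, 11, 17, 12, 13, 15, 16, 3]
v[mid]=12<17: swap v[6],v[7]; lo=7,mid=8 → [4, 5, 6, 7, 10, 11, 12, 17, 13, 15, 16, 3]
v[mid]=13<17: swap v[7],v[8]; lo=8,mid=9 → [4, 5, 6, 7, 10, 11, 12, 13, 17, 15, 16, 3]
v[mid]=15<17: swap v[8],v[9]; lo=9,mid=10 → [4, 5, 6, 7, 10, 11, 12, 13, 15, 17, 16, 3]
v[mid]=16<17: swap v[9],v[10]; lo=10,mid=11 → [4, 5, 6, 7, 10, 11, 12, 13, 15, 16, 17, 3]
v[mid]=3<17: swap v[10],v[11]; lo=11,mid=12 → [4, 5, 6, 7, 10, 11, 12, 13, 15, 16, 3, 17]
end: lo=11, hi=11; v = [4, 5, 6, 7, 10, 11, 12, 13, 15, 16, 3, 17]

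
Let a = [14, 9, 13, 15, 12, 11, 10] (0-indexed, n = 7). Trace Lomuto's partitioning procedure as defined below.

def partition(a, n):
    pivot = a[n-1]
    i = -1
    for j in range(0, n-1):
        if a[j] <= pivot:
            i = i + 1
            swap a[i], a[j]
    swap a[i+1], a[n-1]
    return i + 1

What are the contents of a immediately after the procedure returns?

[9, 10, 13, 15, 12, 11, 14]

pivot = a[6] = 10; i = -1
j=0: a[0]=14 > 10 → no swap
j=1: a[1]=9 ≤ 10 → i=0, swap a[0],a[1] → [9, 14, 13, 15, 12, 11, 10]
j=2: a[2]=13 > 10 → no swap
j=3: a[3]=15 > 10 → no swap
j=4: a[4]=12 > 10 → no swap
j=5: a[5]=11 > 10 → no swap
final swap a[1],a[6] → [9, 10, 13, 15, 12, 11, 14]; return 1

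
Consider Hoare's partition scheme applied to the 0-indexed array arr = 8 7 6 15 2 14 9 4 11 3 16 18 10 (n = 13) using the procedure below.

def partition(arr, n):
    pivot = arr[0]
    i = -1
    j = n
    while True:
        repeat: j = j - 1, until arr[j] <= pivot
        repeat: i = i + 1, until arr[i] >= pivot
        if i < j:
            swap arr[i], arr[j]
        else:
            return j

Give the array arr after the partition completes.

pivot = arr[0] = 8; i = -1, j = 13
j→9 (arr[9]=3≤8), i→0 (arr[0]=8≥8); i<j, swap → 3 7 6 15 2 14 9 4 11 8 16 18 10
j→7 (arr[7]=4≤8), i→3 (arr[3]=15≥8); i<j, swap → 3 7 6 4 2 14 9 15 11 8 16 18 10
j→4, i→5; i≥j, return j=4. arr = 3 7 6 4 2 14 9 15 11 8 16 18 10

3 7 6 4 2 14 9 15 11 8 16 18 10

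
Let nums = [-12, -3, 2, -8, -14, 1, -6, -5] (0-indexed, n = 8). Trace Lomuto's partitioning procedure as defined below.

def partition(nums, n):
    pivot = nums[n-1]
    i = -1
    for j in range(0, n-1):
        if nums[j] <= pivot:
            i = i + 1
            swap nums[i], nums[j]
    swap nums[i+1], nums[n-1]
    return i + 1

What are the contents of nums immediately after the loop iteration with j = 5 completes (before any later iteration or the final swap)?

[-12, -8, -14, -3, 2, 1, -6, -5]

pivot = nums[7] = -5; i = -1
j=0: nums[0]=-12 ≤ -5 → i=0, swap nums[0],nums[0] (no change) → [-12, -3, 2, -8, -14, 1, -6, -5]
j=1: nums[1]=-3 > -5 → no swap
j=2: nums[2]=2 > -5 → no swap
j=3: nums[3]=-8 ≤ -5 → i=1, swap nums[1],nums[3] → [-12, -8, 2, -3, -14, 1, -6, -5]
j=4: nums[4]=-14 ≤ -5 → i=2, swap nums[2],nums[4] → [-12, -8, -14, -3, 2, 1, -6, -5]
j=5: nums[5]=1 > -5 → no swap
(after j=5) nums = [-12, -8, -14, -3, 2, 1, -6, -5]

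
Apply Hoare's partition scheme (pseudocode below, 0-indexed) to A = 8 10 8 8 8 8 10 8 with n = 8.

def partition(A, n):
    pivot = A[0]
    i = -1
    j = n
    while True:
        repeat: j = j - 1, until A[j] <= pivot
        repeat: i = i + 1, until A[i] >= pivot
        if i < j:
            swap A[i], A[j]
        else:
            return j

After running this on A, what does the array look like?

8 8 8 8 8 10 10 8

pivot = A[0] = 8; i = -1, j = 8
j→7 (A[7]=8≤8), i→0 (A[0]=8≥8); i<j, swap → 8 10 8 8 8 8 10 8
j→5 (A[5]=8≤8), i→1 (A[1]=10≥8); i<j, swap → 8 8 8 8 8 10 10 8
j→4 (A[4]=8≤8), i→2 (A[2]=8≥8); i<j, swap → 8 8 8 8 8 10 10 8
j→3, i→3; i≥j, return j=3. A = 8 8 8 8 8 10 10 8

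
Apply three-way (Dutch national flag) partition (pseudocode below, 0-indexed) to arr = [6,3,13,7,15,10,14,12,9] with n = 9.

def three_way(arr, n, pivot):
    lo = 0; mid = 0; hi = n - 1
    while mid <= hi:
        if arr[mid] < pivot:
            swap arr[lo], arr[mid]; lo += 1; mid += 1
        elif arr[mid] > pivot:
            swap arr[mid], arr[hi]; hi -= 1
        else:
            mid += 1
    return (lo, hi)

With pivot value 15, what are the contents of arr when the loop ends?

lo=0 mid=0 hi=8
6<15: swap(0,0), lo=1 mid=1 ⇒ [6,3,13,7,15,10,14,12,9]
3<15: swap(1,1), lo=2 mid=2 ⇒ [6,3,13,7,15,10,14,12,9]
13<15: swap(2,2), lo=3 mid=3 ⇒ [6,3,13,7,15,10,14,12,9]
7<15: swap(3,3), lo=4 mid=4 ⇒ [6,3,13,7,15,10,14,12,9]
15=15: mid=5
10<15: swap(4,5), lo=5 mid=6 ⇒ [6,3,13,7,10,15,14,12,9]
14<15: swap(5,6), lo=6 mid=7 ⇒ [6,3,13,7,10,14,15,12,9]
12<15: swap(6,7), lo=7 mid=8 ⇒ [6,3,13,7,10,14,12,15,9]
9<15: swap(7,8), lo=8 mid=9 ⇒ [6,3,13,7,10,14,12,9,15]
done. lo=8 hi=8; arr=[6,3,13,7,10,14,12,9,15]

[6,3,13,7,10,14,12,9,15]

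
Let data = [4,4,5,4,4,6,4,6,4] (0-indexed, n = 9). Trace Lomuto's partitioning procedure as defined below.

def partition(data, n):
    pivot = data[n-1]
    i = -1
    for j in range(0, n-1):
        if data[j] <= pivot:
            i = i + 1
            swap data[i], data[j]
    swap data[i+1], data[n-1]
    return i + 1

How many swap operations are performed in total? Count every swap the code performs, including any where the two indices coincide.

pivot=4, i=-1
j=0: 4≤4, i=0, swap(0,0) ⇒ [4,4,5,4,4,6,4,6,4]
j=1: 4≤4, i=1, swap(1,1) ⇒ [4,4,5,4,4,6,4,6,4]
j=2: 5>4, skip
j=3: 4≤4, i=2, swap(2,3) ⇒ [4,4,4,5,4,6,4,6,4]
j=4: 4≤4, i=3, swap(3,4) ⇒ [4,4,4,4,5,6,4,6,4]
j=5: 6>4, skip
j=6: 4≤4, i=4, swap(4,6) ⇒ [4,4,4,4,4,6,5,6,4]
j=7: 6>4, skip
swap(5,8) ⇒ [4,4,4,4,4,4,5,6,6]; return 5

6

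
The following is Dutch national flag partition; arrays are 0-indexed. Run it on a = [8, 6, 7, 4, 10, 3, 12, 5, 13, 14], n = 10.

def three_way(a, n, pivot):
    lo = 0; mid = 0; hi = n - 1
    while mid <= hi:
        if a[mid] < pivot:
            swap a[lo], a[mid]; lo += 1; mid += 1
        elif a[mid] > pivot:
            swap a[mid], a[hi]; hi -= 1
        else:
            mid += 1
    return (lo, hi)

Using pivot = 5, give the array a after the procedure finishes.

[3, 4, 5, 10, 7, 12, 6, 13, 14, 8]

pivot = 5; lo=0, mid=0, hi=9
a[mid]=8>5: swap a[0],a[9]; hi=8 → [14, 6, 7, 4, 10, 3, 12, 5, 13, 8]
a[mid]=14>5: swap a[0],a[8]; hi=7 → [13, 6, 7, 4, 10, 3, 12, 5, 14, 8]
a[mid]=13>5: swap a[0],a[7]; hi=6 → [5, 6, 7, 4, 10, 3, 12, 13, 14, 8]
a[mid]=5=5: mid=1
a[mid]=6>5: swap a[1],a[6]; hi=5 → [5, 12, 7, 4, 10, 3, 6, 13, 14, 8]
a[mid]=12>5: swap a[1],a[5]; hi=4 → [5, 3, 7, 4, 10, 12, 6, 13, 14, 8]
a[mid]=3<5: swap a[0],a[1]; lo=1,mid=2 → [3, 5, 7, 4, 10, 12, 6, 13, 14, 8]
a[mid]=7>5: swap a[2],a[4]; hi=3 → [3, 5, 10, 4, 7, 12, 6, 13, 14, 8]
a[mid]=10>5: swap a[2],a[3]; hi=2 → [3, 5, 4, 10, 7, 12, 6, 13, 14, 8]
a[mid]=4<5: swap a[1],a[2]; lo=2,mid=3 → [3, 4, 5, 10, 7, 12, 6, 13, 14, 8]
end: lo=2, hi=2; a = [3, 4, 5, 10, 7, 12, 6, 13, 14, 8]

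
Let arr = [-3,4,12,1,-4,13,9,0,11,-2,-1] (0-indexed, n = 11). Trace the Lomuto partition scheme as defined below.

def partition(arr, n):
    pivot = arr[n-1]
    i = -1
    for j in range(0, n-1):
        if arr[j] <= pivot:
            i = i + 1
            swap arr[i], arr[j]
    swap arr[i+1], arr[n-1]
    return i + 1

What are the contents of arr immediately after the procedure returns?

[-3,-4,-2,-1,4,13,9,0,11,12,1]

pivot = arr[10] = -1; i = -1
j=0: arr[0]=-3 ≤ -1 → i=0, swap arr[0],arr[0] (no change) → [-3,4,12,1,-4,13,9,0,11,-2,-1]
j=1: arr[1]=4 > -1 → no swap
j=2: arr[2]=12 > -1 → no swap
j=3: arr[3]=1 > -1 → no swap
j=4: arr[4]=-4 ≤ -1 → i=1, swap arr[1],arr[4] → [-3,-4,12,1,4,13,9,0,11,-2,-1]
j=5: arr[5]=13 > -1 → no swap
j=6: arr[6]=9 > -1 → no swap
j=7: arr[7]=0 > -1 → no swap
j=8: arr[8]=11 > -1 → no swap
j=9: arr[9]=-2 ≤ -1 → i=2, swap arr[2],arr[9] → [-3,-4,-2,1,4,13,9,0,11,12,-1]
final swap arr[3],arr[10] → [-3,-4,-2,-1,4,13,9,0,11,12,1]; return 3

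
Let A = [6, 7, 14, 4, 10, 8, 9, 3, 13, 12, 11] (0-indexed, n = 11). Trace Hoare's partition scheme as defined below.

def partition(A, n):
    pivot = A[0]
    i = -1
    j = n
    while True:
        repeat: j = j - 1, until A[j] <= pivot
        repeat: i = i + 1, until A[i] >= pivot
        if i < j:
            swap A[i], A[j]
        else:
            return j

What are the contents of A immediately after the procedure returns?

pivot=6
j stops at 7 (3), i stops at 0 (6); swap ⇒ [3, 7, 14, 4, 10, 8, 9, 6, 13, 12, 11]
j stops at 3 (4), i stops at 1 (7); swap ⇒ [3, 4, 14, 7, 10, 8, 9, 6, 13, 12, 11]
j stops at 1, i stops at 2; i≥j ⇒ return 1. A=[3, 4, 14, 7, 10, 8, 9, 6, 13, 12, 11]

[3, 4, 14, 7, 10, 8, 9, 6, 13, 12, 11]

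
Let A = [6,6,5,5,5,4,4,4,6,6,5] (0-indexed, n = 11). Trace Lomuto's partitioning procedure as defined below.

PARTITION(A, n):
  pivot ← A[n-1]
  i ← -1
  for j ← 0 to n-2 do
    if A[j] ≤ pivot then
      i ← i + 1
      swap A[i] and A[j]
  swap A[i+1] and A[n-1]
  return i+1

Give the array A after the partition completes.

pivot=5, i=-1
j=0: 6>5, skip
j=1: 6>5, skip
j=2: 5≤5, i=0, swap(0,2) ⇒ [5,6,6,5,5,4,4,4,6,6,5]
j=3: 5≤5, i=1, swap(1,3) ⇒ [5,5,6,6,5,4,4,4,6,6,5]
j=4: 5≤5, i=2, swap(2,4) ⇒ [5,5,5,6,6,4,4,4,6,6,5]
j=5: 4≤5, i=3, swap(3,5) ⇒ [5,5,5,4,6,6,4,4,6,6,5]
j=6: 4≤5, i=4, swap(4,6) ⇒ [5,5,5,4,4,6,6,4,6,6,5]
j=7: 4≤5, i=5, swap(5,7) ⇒ [5,5,5,4,4,4,6,6,6,6,5]
j=8: 6>5, skip
j=9: 6>5, skip
swap(6,10) ⇒ [5,5,5,4,4,4,5,6,6,6,6]; return 6

[5,5,5,4,4,4,5,6,6,6,6]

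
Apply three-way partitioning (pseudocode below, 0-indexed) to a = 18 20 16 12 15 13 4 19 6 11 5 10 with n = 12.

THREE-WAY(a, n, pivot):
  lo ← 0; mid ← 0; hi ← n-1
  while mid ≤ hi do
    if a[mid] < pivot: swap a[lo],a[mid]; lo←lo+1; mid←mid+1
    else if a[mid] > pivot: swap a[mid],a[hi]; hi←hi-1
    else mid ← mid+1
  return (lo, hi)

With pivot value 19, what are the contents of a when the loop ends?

18 10 16 12 15 13 4 6 11 5 19 20

pivot = 19; lo=0, mid=0, hi=11
a[mid]=18<19: swap a[0],a[0]; lo=1,mid=1 → 18 20 16 12 15 13 4 19 6 11 5 10
a[mid]=20>19: swap a[1],a[11]; hi=10 → 18 10 16 12 15 13 4 19 6 11 5 20
a[mid]=10<19: swap a[1],a[1]; lo=2,mid=2 → 18 10 16 12 15 13 4 19 6 11 5 20
a[mid]=16<19: swap a[2],a[2]; lo=3,mid=3 → 18 10 16 12 15 13 4 19 6 11 5 20
a[mid]=12<19: swap a[3],a[3]; lo=4,mid=4 → 18 10 16 12 15 13 4 19 6 11 5 20
a[mid]=15<19: swap a[4],a[4]; lo=5,mid=5 → 18 10 16 12 15 13 4 19 6 11 5 20
a[mid]=13<19: swap a[5],a[5]; lo=6,mid=6 → 18 10 16 12 15 13 4 19 6 11 5 20
a[mid]=4<19: swap a[6],a[6]; lo=7,mid=7 → 18 10 16 12 15 13 4 19 6 11 5 20
a[mid]=19=19: mid=8
a[mid]=6<19: swap a[7],a[8]; lo=8,mid=9 → 18 10 16 12 15 13 4 6 19 11 5 20
a[mid]=11<19: swap a[8],a[9]; lo=9,mid=10 → 18 10 16 12 15 13 4 6 11 19 5 20
a[mid]=5<19: swap a[9],a[10]; lo=10,mid=11 → 18 10 16 12 15 13 4 6 11 5 19 20
end: lo=10, hi=10; a = 18 10 16 12 15 13 4 6 11 5 19 20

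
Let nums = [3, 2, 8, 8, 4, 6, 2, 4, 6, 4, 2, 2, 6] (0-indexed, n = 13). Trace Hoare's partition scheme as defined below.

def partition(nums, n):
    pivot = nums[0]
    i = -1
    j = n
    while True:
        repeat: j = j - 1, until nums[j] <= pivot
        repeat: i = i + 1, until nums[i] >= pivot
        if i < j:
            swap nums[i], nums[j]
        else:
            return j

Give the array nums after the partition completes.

[2, 2, 2, 2, 4, 6, 8, 4, 6, 4, 8, 3, 6]

pivot = nums[0] = 3; i = -1, j = 13
j→11 (nums[11]=2≤3), i→0 (nums[0]=3≥3); i<j, swap → [2, 2, 8, 8, 4, 6, 2, 4, 6, 4, 2, 3, 6]
j→10 (nums[10]=2≤3), i→2 (nums[2]=8≥3); i<j, swap → [2, 2, 2, 8, 4, 6, 2, 4, 6, 4, 8, 3, 6]
j→6 (nums[6]=2≤3), i→3 (nums[3]=8≥3); i<j, swap → [2, 2, 2, 2, 4, 6, 8, 4, 6, 4, 8, 3, 6]
j→3, i→4; i≥j, return j=3. nums = [2, 2, 2, 2, 4, 6, 8, 4, 6, 4, 8, 3, 6]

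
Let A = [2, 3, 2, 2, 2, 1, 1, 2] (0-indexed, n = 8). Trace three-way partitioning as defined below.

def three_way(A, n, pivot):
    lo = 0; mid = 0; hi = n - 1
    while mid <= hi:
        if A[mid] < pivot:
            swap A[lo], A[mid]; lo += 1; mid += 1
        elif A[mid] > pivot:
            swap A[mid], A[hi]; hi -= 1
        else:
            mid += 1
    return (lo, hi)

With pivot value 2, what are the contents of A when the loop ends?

[1, 1, 2, 2, 2, 2, 2, 3]

lo=0 mid=0 hi=7
2=2: mid=1
3>2: swap(1,7), hi=6 ⇒ [2, 2, 2, 2, 2, 1, 1, 3]
2=2: mid=2
2=2: mid=3
2=2: mid=4
2=2: mid=5
1<2: swap(0,5), lo=1 mid=6 ⇒ [1, 2, 2, 2, 2, 2, 1, 3]
1<2: swap(1,6), lo=2 mid=7 ⇒ [1, 1, 2, 2, 2, 2, 2, 3]
done. lo=2 hi=6; A=[1, 1, 2, 2, 2, 2, 2, 3]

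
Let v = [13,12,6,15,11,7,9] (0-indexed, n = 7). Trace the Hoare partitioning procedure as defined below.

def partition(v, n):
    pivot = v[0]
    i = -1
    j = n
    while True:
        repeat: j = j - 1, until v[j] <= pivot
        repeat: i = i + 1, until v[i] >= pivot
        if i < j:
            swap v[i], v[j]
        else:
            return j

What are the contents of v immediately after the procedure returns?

[9,12,6,7,11,15,13]

pivot=13
j stops at 6 (9), i stops at 0 (13); swap ⇒ [9,12,6,15,11,7,13]
j stops at 5 (7), i stops at 3 (15); swap ⇒ [9,12,6,7,11,15,13]
j stops at 4, i stops at 5; i≥j ⇒ return 4. v=[9,12,6,7,11,15,13]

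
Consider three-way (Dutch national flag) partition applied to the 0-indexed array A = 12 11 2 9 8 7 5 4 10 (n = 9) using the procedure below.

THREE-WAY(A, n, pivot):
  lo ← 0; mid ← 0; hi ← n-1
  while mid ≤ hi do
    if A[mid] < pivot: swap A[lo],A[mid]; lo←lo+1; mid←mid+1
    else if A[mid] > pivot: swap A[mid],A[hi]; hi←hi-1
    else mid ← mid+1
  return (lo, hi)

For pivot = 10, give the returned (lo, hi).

(6, 6)

pivot = 10; lo=0, mid=0, hi=8
A[mid]=12>10: swap A[0],A[8]; hi=7 → 10 11 2 9 8 7 5 4 12
A[mid]=10=10: mid=1
A[mid]=11>10: swap A[1],A[7]; hi=6 → 10 4 2 9 8 7 5 11 12
A[mid]=4<10: swap A[0],A[1]; lo=1,mid=2 → 4 10 2 9 8 7 5 11 12
A[mid]=2<10: swap A[1],A[2]; lo=2,mid=3 → 4 2 10 9 8 7 5 11 12
A[mid]=9<10: swap A[2],A[3]; lo=3,mid=4 → 4 2 9 10 8 7 5 11 12
A[mid]=8<10: swap A[3],A[4]; lo=4,mid=5 → 4 2 9 8 10 7 5 11 12
A[mid]=7<10: swap A[4],A[5]; lo=5,mid=6 → 4 2 9 8 7 10 5 11 12
A[mid]=5<10: swap A[5],A[6]; lo=6,mid=7 → 4 2 9 8 7 5 10 11 12
end: lo=6, hi=6; A = 4 2 9 8 7 5 10 11 12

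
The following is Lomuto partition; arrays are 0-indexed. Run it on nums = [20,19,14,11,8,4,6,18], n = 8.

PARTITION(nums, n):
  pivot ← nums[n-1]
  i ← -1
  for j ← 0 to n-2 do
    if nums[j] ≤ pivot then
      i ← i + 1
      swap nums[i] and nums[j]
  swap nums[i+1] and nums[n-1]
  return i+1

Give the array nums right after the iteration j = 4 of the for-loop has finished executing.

[14,11,8,19,20,4,6,18]

pivot = nums[7] = 18; i = -1
j=0: nums[0]=20 > 18 → no swap
j=1: nums[1]=19 > 18 → no swap
j=2: nums[2]=14 ≤ 18 → i=0, swap nums[0],nums[2] → [14,19,20,11,8,4,6,18]
j=3: nums[3]=11 ≤ 18 → i=1, swap nums[1],nums[3] → [14,11,20,19,8,4,6,18]
j=4: nums[4]=8 ≤ 18 → i=2, swap nums[2],nums[4] → [14,11,8,19,20,4,6,18]
(after j=4) nums = [14,11,8,19,20,4,6,18]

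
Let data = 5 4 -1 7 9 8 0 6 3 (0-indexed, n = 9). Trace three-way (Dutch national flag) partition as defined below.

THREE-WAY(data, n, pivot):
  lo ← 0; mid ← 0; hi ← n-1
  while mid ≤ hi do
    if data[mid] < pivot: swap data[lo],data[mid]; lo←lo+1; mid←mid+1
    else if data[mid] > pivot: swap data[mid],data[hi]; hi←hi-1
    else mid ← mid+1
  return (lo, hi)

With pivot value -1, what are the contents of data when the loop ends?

pivot = -1; lo=0, mid=0, hi=8
data[mid]=5>-1: swap data[0],data[8]; hi=7 → 3 4 -1 7 9 8 0 6 5
data[mid]=3>-1: swap data[0],data[7]; hi=6 → 6 4 -1 7 9 8 0 3 5
data[mid]=6>-1: swap data[0],data[6]; hi=5 → 0 4 -1 7 9 8 6 3 5
data[mid]=0>-1: swap data[0],data[5]; hi=4 → 8 4 -1 7 9 0 6 3 5
data[mid]=8>-1: swap data[0],data[4]; hi=3 → 9 4 -1 7 8 0 6 3 5
data[mid]=9>-1: swap data[0],data[3]; hi=2 → 7 4 -1 9 8 0 6 3 5
data[mid]=7>-1: swap data[0],data[2]; hi=1 → -1 4 7 9 8 0 6 3 5
data[mid]=-1=-1: mid=1
data[mid]=4>-1: swap data[1],data[1]; hi=0 → -1 4 7 9 8 0 6 3 5
end: lo=0, hi=0; data = -1 4 7 9 8 0 6 3 5

-1 4 7 9 8 0 6 3 5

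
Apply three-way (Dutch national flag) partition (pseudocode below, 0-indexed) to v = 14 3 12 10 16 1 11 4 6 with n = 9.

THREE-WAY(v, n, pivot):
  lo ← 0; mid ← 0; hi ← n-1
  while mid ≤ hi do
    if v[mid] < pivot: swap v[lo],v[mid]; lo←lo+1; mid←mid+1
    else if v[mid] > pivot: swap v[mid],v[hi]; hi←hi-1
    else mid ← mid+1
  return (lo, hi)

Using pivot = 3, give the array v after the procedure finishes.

1 3 10 16 12 11 4 6 14

pivot = 3; lo=0, mid=0, hi=8
v[mid]=14>3: swap v[0],v[8]; hi=7 → 6 3 12 10 16 1 11 4 14
v[mid]=6>3: swap v[0],v[7]; hi=6 → 4 3 12 10 16 1 11 6 14
v[mid]=4>3: swap v[0],v[6]; hi=5 → 11 3 12 10 16 1 4 6 14
v[mid]=11>3: swap v[0],v[5]; hi=4 → 1 3 12 10 16 11 4 6 14
v[mid]=1<3: swap v[0],v[0]; lo=1,mid=1 → 1 3 12 10 16 11 4 6 14
v[mid]=3=3: mid=2
v[mid]=12>3: swap v[2],v[4]; hi=3 → 1 3 16 10 12 11 4 6 14
v[mid]=16>3: swap v[2],v[3]; hi=2 → 1 3 10 16 12 11 4 6 14
v[mid]=10>3: swap v[2],v[2]; hi=1 → 1 3 10 16 12 11 4 6 14
end: lo=1, hi=1; v = 1 3 10 16 12 11 4 6 14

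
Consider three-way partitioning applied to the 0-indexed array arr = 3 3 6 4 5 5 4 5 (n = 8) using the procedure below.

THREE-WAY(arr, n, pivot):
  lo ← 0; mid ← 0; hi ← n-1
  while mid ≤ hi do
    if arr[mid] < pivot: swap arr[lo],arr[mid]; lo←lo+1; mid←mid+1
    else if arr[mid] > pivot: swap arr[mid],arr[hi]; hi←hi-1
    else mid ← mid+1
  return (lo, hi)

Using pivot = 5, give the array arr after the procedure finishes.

3 3 4 4 5 5 5 6

pivot = 5; lo=0, mid=0, hi=7
arr[mid]=3<5: swap arr[0],arr[0]; lo=1,mid=1 → 3 3 6 4 5 5 4 5
arr[mid]=3<5: swap arr[1],arr[1]; lo=2,mid=2 → 3 3 6 4 5 5 4 5
arr[mid]=6>5: swap arr[2],arr[7]; hi=6 → 3 3 5 4 5 5 4 6
arr[mid]=5=5: mid=3
arr[mid]=4<5: swap arr[2],arr[3]; lo=3,mid=4 → 3 3 4 5 5 5 4 6
arr[mid]=5=5: mid=5
arr[mid]=5=5: mid=6
arr[mid]=4<5: swap arr[3],arr[6]; lo=4,mid=7 → 3 3 4 4 5 5 5 6
end: lo=4, hi=6; arr = 3 3 4 4 5 5 5 6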